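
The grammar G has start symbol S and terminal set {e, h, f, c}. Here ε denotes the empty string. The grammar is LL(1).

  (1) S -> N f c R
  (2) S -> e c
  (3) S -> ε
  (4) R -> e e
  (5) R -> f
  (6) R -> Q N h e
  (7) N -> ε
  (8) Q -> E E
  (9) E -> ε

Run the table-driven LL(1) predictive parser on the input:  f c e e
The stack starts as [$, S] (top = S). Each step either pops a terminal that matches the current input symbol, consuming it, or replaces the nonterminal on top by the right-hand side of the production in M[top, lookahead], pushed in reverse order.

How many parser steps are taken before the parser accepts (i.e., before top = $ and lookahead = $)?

     Stack      Input      Action
  1  $ S        f c e e $  expand S -> N f c R
  2  $ R c f N  f c e e $  expand N -> ε
  3  $ R c f    f c e e $  match f
  4  $ R c      c e e $    match c
  5  $ R        e e $      expand R -> e e
  6  $ e e      e e $      match e
  7  $ e        e $        match e
Accept reached after 7 steps.

7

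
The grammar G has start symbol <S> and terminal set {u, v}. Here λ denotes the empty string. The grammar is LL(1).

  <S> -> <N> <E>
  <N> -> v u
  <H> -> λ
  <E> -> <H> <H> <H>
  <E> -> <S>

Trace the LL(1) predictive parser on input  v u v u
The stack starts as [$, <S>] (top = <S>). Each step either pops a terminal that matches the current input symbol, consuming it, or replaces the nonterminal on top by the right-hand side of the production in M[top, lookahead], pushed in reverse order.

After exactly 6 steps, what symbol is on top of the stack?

<N>

     Stack      Input      Action
  1  $ <S>      v u v u $  expand <S> -> <N> <E>
  2  $ <E> <N>  v u v u $  expand <N> -> v u
  3  $ <E> u v  v u v u $  match v
  4  $ <E> u    u v u $    match u
  5  $ <E>      v u $      expand <E> -> <S>
  6  $ <S>      v u $      expand <S> -> <N> <E>
Stack after step 6: $ <E> <N> (top = <N>).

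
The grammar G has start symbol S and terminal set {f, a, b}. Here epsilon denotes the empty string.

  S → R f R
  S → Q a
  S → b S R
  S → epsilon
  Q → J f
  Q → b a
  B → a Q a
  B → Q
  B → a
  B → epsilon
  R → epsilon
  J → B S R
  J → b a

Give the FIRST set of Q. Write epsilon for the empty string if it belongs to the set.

{a, b, f}

FIRST(R): from R→epsilon we get {epsilon}. So FIRST(R) = {epsilon}.
FIRST(S): from S→R f R we get {f}; from S→Q a we get {a, b, f}; from S→b S R we get {b}; from S→epsilon we get {epsilon}. So FIRST(S) = {epsilon, a, b, f}.
FIRST(Q): from Q→J f we get {a, b, f}; from Q→b a we get {b}. So FIRST(Q) = {a, b, f}.
FIRST(B): from B→a Q a we get {a}; from B→Q we get {a, b, f}; from B→a we get {a}; from B→epsilon we get {epsilon}. So FIRST(B) = {epsilon, a, b, f}.
FIRST(J): from J→B S R we get {epsilon, a, b, f}; from J→b a we get {b}. So FIRST(J) = {epsilon, a, b, f}.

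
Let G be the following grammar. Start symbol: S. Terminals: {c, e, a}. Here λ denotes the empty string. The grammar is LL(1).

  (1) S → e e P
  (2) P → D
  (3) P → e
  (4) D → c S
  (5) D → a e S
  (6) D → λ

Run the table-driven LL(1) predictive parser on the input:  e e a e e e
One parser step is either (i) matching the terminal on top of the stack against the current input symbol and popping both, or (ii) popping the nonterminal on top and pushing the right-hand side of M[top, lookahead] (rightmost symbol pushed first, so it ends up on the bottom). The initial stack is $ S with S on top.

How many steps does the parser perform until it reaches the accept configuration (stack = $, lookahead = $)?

      Stack    Input          Action
   1  $ S      e e a e e e $  expand S → e e P
   2  $ P e e  e e a e e e $  match e
   3  $ P e    e a e e e $    match e
   4  $ P      a e e e $      expand P → D
   5  $ D      a e e e $      expand D → a e S
   6  $ S e a  a e e e $      match a
   7  $ S e    e e e $        match e
   8  $ S      e e $          expand S → e e P
   9  $ P e e  e e $          match e
  10  $ P e    e $            match e
  11  $ P      $              expand P → D
  12  $ D      $              expand D → λ
Accept reached after 12 steps.

12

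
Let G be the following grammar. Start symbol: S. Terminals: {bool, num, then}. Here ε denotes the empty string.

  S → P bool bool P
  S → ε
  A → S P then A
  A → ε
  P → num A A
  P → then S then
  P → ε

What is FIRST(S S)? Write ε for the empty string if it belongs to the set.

FIRST(P) = {ε, num, then}
FIRST(S) = {ε, bool, num, then}  (via P bool bool P)
FIRST(A) = {ε, bool, num, then}  (via S P then A)
FIRST(S S): take FIRST of each symbol in turn, carrying on past any symbol whose FIRST contains ε; result {ε, bool, num, then}.

{ε, bool, num, then}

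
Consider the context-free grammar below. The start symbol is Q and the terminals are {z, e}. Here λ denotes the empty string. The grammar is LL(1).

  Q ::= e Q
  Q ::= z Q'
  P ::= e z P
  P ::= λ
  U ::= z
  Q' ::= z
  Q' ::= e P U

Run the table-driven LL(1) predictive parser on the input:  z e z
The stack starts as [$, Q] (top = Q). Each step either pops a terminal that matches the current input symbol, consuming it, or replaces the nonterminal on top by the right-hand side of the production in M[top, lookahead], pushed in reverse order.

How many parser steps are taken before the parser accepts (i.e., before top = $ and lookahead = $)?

     Stack    Input    Action
  1  $ Q      z e z $  expand Q ::= z Q'
  2  $ Q' z   z e z $  match z
  3  $ Q'     e z $    expand Q' ::= e P U
  4  $ U P e  e z $    match e
  5  $ U P    z $      expand P ::= λ
  6  $ U      z $      expand U ::= z
  7  $ z      z $      match z
Accept reached after 7 steps.

7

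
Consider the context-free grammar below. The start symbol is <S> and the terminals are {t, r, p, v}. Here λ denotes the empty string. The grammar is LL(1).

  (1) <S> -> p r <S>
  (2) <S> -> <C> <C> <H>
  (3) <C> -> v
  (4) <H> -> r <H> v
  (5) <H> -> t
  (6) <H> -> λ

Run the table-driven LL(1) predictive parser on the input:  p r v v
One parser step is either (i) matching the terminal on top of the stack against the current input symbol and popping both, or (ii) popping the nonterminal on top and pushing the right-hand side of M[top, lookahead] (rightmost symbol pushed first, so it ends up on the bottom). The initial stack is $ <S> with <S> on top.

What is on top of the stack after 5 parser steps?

     Stack          Input      Action
  1  $ <S>          p r v v $  expand <S> -> p r <S>
  2  $ <S> r p      p r v v $  match p
  3  $ <S> r        r v v $    match r
  4  $ <S>          v v $      expand <S> -> <C> <C> <H>
  5  $ <H> <C> <C>  v v $      expand <C> -> v
Stack after step 5: $ <H> <C> v (top = v).

v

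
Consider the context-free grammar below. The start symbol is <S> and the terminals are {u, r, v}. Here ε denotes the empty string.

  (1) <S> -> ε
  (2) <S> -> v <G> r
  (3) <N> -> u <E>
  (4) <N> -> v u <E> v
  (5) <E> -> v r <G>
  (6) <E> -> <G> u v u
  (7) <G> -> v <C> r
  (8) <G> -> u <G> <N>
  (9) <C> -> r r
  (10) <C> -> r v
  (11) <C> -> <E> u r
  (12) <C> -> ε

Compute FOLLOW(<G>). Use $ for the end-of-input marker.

FIRST(<S>): from <S>->ε we get {ε}; from <S>->v <G> r we get {v}. So FIRST(<S>) = {ε, v}.
FIRST(<N>): from <N>->u <E> we get {u}; from <N>->v u <E> v we get {v}. So FIRST(<N>) = {u, v}.
FIRST(<G>): from <G>->v <C> r we get {v}; from <G>->u <G> <N> we get {u}. So FIRST(<G>) = {u, v}.
FIRST(<E>): from <E>->v r <G> we get {v}; from <E>-><G> u v u we get {u, v}. So FIRST(<E>) = {u, v}.
FIRST(<C>): from <C>->r r we get {r}; from <C>->r v we get {r}; from <C>-><E> u r we get {u, v}; from <C>->ε we get {ε}. So FIRST(<C>) = {ε, r, u, v}.
FOLLOW(<S>) includes $ since <S> is the start symbol.
FOLLOW(<S>): <S> appears on no right-hand side. Thus FOLLOW(<S>) = {$}.
FOLLOW(<C>): in <G>->v <C> r, <C> is followed by r with FIRST {r}. Thus FOLLOW(<C>) = {r}.
FOLLOW(<N>): in <G>->u <G> <N>, the suffix after <N> is empty, so FOLLOW(<N>) ⊇ FOLLOW(<G>) = {r, u, v}. Thus FOLLOW(<N>) = {r, u, v}.
FOLLOW(<E>): in <N>->u <E>, the suffix after <E> is empty, so FOLLOW(<E>) ⊇ FOLLOW(<N>) = {r, u, v}; in <N>->v u <E> v, <E> is followed by v with FIRST {v}; in <C>-><E> u r, <E> is followed by u r with FIRST {u}. Thus FOLLOW(<E>) = {r, u, v}.
FOLLOW(<G>): in <S>->v <G> r, <G> is followed by r with FIRST {r}; in <E>->v r <G>, the suffix after <G> is empty, so FOLLOW(<G>) ⊇ FOLLOW(<E>) = {r, u, v}; in <E>-><G> u v u, <G> is followed by u v u with FIRST {u}; in <G>->u <G> <N>, <G> is followed by <N> with FIRST {u, v}. Thus FOLLOW(<G>) = {r, u, v}.

{r, u, v}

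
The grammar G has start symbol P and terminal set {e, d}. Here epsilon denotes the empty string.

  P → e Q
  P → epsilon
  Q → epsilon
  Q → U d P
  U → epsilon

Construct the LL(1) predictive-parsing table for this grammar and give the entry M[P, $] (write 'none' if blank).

P → epsilon

FIRST(P) = {epsilon, e}
FIRST(U) = {epsilon}
FIRST(Q) = {epsilon, d}  (via U d P)
FOLLOW(P) includes $ since P is the start symbol.
FOLLOW(P): in Q→U d P, the suffix after P is empty, so FOLLOW(P) ⊇ FOLLOW(Q) = {$}. Thus FOLLOW(P) = {$}.
FOLLOW(Q): in P→e Q, the suffix after Q is empty, so FOLLOW(Q) ⊇ FOLLOW(P) = {$}. Thus FOLLOW(Q) = {$}.
For P → e Q: FIRST(e Q) = {e}, so it goes in M[P, t] for t ∈ {e}.
For P → epsilon: FIRST(epsilon) = {epsilon}, so it goes in M[P, t] for t ∈ {}; since epsilon ∈ FIRST, also for every t ∈ FOLLOW(P) = {$}.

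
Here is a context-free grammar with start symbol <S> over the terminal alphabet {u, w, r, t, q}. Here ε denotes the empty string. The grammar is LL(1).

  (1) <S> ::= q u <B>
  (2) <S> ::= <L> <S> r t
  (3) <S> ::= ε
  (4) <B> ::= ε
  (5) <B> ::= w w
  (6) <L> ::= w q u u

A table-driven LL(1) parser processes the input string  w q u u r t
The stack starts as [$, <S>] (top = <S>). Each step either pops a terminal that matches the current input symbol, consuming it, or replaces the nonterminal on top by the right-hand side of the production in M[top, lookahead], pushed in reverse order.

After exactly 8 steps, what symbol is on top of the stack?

     Stack              Input          Action
  1  $ <S>              w q u u r t $  expand <S> ::= <L> <S> r t
  2  $ t r <S> <L>      w q u u r t $  expand <L> ::= w q u u
  3  $ t r <S> u u q w  w q u u r t $  match w
  4  $ t r <S> u u q    q u u r t $    match q
  5  $ t r <S> u u      u u r t $      match u
  6  $ t r <S> u        u r t $        match u
  7  $ t r <S>          r t $          expand <S> ::= ε
  8  $ t r              r t $          match r
Stack after step 8: $ t (top = t).

t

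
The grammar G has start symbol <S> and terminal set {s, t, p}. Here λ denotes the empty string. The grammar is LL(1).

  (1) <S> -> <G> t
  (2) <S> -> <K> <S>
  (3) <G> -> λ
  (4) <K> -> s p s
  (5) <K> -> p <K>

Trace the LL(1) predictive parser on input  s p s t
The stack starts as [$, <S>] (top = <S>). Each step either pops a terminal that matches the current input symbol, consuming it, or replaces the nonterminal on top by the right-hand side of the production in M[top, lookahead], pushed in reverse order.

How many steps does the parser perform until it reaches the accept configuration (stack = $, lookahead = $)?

8

     Stack        Input      Action
  1  $ <S>        s p s t $  expand <S> -> <K> <S>
  2  $ <S> <K>    s p s t $  expand <K> -> s p s
  3  $ <S> s p s  s p s t $  match s
  4  $ <S> s p    p s t $    match p
  5  $ <S> s      s t $      match s
  6  $ <S>        t $        expand <S> -> <G> t
  7  $ t <G>      t $        expand <G> -> λ
  8  $ t          t $        match t
Accept reached after 8 steps.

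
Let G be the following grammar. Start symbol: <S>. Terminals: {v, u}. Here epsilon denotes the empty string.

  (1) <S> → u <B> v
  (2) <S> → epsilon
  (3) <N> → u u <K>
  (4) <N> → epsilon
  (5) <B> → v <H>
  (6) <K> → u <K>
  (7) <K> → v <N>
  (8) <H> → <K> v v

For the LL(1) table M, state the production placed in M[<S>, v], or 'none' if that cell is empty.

FIRST(<S>) = {epsilon, u}
FIRST(<N>) = {epsilon, u}
FIRST(<B>) = {v}
FIRST(<K>) = {u, v}
FIRST(<H>) = {u, v}  (via <K> v v)
FOLLOW(<S>) includes $ since <S> is the start symbol.
FOLLOW(<S>): <S> appears on no right-hand side. Thus FOLLOW(<S>) = {$}.
For <S> → u <B> v: FIRST(u <B> v) = {u}, so it goes in M[<S>, t] for t ∈ {u}.
For <S> → epsilon: FIRST(epsilon) = {epsilon}, so it goes in M[<S>, t] for t ∈ {}; since epsilon ∈ FIRST, also for every t ∈ FOLLOW(<S>) = {$}.
None of these place a production in M[<S>, v].

none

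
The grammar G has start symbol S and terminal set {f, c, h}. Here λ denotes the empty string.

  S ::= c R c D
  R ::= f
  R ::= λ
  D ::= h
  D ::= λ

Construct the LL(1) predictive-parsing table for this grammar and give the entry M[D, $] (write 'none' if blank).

FIRST(S): from S::=c R c D we get {c}. So FIRST(S) = {c}.
FIRST(R): from R::=f we get {f}; from R::=λ we get {λ}. So FIRST(R) = {λ, f}.
FIRST(D): from D::=h we get {h}; from D::=λ we get {λ}. So FIRST(D) = {λ, h}.
FOLLOW(S) includes $ since S is the start symbol.
FOLLOW(S): S appears on no right-hand side. Thus FOLLOW(S) = {$}.
FOLLOW(D): in S::=c R c D, the suffix after D is empty, so FOLLOW(D) ⊇ FOLLOW(S) = {$}. Thus FOLLOW(D) = {$}.
For D ::= h: FIRST(h) = {h}, so it goes in M[D, t] for t ∈ {h}.
For D ::= λ: FIRST(λ) = {λ}, so it goes in M[D, t] for t ∈ {}; since λ ∈ FIRST, also for every t ∈ FOLLOW(D) = {$}.

D ::= λ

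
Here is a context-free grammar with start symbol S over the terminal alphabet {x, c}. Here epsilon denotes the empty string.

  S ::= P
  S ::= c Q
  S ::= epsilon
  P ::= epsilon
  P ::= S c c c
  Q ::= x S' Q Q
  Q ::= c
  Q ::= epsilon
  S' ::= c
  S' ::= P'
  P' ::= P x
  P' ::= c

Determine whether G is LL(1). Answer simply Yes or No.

FIRST(S) = {epsilon, c}
FIRST(P) = {epsilon, c}
FIRST(Q) = {epsilon, c, x}
FIRST(S') = {c, x}
FIRST(P') = {c, x}
FOLLOW(S) = {$, c}
FOLLOW(P) = {$, c, x}
FOLLOW(Q) = {$, c, x}
FOLLOW(S') = {$, c, x}
FOLLOW(P') = {$, c, x}
Cell M[P, c] receives both P ::= epsilon and P ::= S c c c — the grammar is not LL(1).

No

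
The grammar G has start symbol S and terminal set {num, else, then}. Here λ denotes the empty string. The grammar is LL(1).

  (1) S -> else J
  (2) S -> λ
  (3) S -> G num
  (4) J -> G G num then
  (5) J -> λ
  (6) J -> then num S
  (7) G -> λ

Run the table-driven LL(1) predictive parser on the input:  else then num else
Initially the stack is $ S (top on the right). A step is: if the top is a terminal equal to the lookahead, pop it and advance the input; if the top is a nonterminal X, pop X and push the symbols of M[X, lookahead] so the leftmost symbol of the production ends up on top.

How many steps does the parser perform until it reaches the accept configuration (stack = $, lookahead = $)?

8

step 1: stack=$ S  input=else then num else $  — expand S -> else J
step 2: stack=$ J else  input=else then num else $  — match else
step 3: stack=$ J  input=then num else $  — expand J -> then num S
step 4: stack=$ S num then  input=then num else $  — match then
step 5: stack=$ S num  input=num else $  — match num
step 6: stack=$ S  input=else $  — expand S -> else J
step 7: stack=$ J else  input=else $  — match else
step 8: stack=$ J  input=$  — expand J -> λ
Accept reached after 8 steps.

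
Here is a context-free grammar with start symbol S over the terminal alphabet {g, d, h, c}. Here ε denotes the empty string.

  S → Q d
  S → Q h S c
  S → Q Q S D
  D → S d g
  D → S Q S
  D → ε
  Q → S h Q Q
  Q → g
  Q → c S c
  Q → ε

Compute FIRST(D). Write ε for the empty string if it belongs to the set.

{ε, c, d, g, h}

FIRST(S) = {c, d, g, h}  (via Q d, Q h S c, Q Q S D)
FIRST(D) = {ε, c, d, g, h}  (via S d g, S Q S)
FIRST(Q) = {ε, c, d, g, h}  (via S h Q Q)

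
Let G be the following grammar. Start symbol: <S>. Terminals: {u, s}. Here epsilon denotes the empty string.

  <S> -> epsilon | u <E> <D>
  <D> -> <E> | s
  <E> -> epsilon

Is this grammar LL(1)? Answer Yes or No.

Yes

FIRST(<S>) = {epsilon, u}
FIRST(<D>) = {epsilon, s}
FIRST(<E>) = {epsilon}
FOLLOW(<S>) = {$}
FOLLOW(<D>) = {$}
FOLLOW(<E>) = {$, s}
Each cell of M receives at most one production.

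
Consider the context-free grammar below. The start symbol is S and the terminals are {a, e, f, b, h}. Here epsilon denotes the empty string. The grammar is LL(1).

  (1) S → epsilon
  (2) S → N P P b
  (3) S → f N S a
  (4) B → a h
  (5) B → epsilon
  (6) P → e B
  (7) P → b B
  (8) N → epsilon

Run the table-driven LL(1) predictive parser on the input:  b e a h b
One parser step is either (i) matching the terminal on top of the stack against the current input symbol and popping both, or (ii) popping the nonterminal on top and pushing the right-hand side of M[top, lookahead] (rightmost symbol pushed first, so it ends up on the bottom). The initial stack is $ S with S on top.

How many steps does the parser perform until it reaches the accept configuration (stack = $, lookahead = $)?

11

step 1: stack=$ S  input=b e a h b $  — expand S → N P P b
step 2: stack=$ b P P N  input=b e a h b $  — expand N → epsilon
step 3: stack=$ b P P  input=b e a h b $  — expand P → b B
step 4: stack=$ b P B b  input=b e a h b $  — match b
step 5: stack=$ b P B  input=e a h b $  — expand B → epsilon
step 6: stack=$ b P  input=e a h b $  — expand P → e B
step 7: stack=$ b B e  input=e a h b $  — match e
step 8: stack=$ b B  input=a h b $  — expand B → a h
step 9: stack=$ b h a  input=a h b $  — match a
step 10: stack=$ b h  input=h b $  — match h
step 11: stack=$ b  input=b $  — match b
Accept reached after 11 steps.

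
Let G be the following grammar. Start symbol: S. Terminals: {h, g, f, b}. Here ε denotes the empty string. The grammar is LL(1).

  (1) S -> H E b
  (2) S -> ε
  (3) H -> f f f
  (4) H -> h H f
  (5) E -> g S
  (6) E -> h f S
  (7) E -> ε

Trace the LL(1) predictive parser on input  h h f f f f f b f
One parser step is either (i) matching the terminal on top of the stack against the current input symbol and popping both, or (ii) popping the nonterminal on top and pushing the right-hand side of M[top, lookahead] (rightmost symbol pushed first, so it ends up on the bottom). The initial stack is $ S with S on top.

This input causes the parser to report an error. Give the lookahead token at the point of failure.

step 1: stack=$ S  input=h h f f f f f b f $  — expand S -> H E b
step 2: stack=$ b E H  input=h h f f f f f b f $  — expand H -> h H f
step 3: stack=$ b E f H h  input=h h f f f f f b f $  — match h
step 4: stack=$ b E f H  input=h f f f f f b f $  — expand H -> h H f
step 5: stack=$ b E f f H h  input=h f f f f f b f $  — match h
step 6: stack=$ b E f f H  input=f f f f f b f $  — expand H -> f f f
step 7: stack=$ b E f f f f f  input=f f f f f b f $  — match f
step 8: stack=$ b E f f f f  input=f f f f b f $  — match f
step 9: stack=$ b E f f f  input=f f f b f $  — match f
step 10: stack=$ b E f f  input=f f b f $  — match f
step 11: stack=$ b E f  input=f b f $  — match f
step 12: stack=$ b E  input=b f $  — expand E -> ε
step 13: stack=$ b  input=b f $  — match b
step 14: stack=$  input=f $  — error: stack empty but input remains

f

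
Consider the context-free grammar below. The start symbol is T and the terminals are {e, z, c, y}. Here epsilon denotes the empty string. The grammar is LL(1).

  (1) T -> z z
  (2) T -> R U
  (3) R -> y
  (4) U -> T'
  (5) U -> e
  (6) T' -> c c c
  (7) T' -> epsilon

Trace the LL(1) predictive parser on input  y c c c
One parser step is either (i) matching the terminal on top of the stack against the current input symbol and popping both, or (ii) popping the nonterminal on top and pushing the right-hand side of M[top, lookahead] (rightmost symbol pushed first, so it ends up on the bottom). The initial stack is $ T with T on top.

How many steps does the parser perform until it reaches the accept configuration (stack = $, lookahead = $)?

8

step 1: stack=$ T  input=y c c c $  — expand T -> R U
step 2: stack=$ U R  input=y c c c $  — expand R -> y
step 3: stack=$ U y  input=y c c c $  — match y
step 4: stack=$ U  input=c c c $  — expand U -> T'
step 5: stack=$ T'  input=c c c $  — expand T' -> c c c
step 6: stack=$ c c c  input=c c c $  — match c
step 7: stack=$ c c  input=c c $  — match c
step 8: stack=$ c  input=c $  — match c
Accept reached after 8 steps.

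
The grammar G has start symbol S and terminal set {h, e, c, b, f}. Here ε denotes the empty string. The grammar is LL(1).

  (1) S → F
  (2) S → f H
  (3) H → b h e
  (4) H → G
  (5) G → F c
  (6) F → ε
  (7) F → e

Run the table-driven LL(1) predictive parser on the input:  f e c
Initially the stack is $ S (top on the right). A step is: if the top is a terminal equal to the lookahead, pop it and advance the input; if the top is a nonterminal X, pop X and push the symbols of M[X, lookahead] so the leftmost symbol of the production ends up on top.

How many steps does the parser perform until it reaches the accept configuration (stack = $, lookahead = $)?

7

     Stack  Input    Action
  1  $ S    f e c $  expand S → f H
  2  $ H f  f e c $  match f
  3  $ H    e c $    expand H → G
  4  $ G    e c $    expand G → F c
  5  $ c F  e c $    expand F → e
  6  $ c e  e c $    match e
  7  $ c    c $      match c
Accept reached after 7 steps.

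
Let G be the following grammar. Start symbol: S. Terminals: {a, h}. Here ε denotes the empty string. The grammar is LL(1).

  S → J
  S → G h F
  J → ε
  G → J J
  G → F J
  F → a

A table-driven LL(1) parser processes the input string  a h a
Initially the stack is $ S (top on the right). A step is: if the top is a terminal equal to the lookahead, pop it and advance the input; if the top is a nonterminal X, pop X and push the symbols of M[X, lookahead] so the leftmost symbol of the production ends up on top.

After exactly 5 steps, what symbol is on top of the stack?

h

step 1: stack=$ S  input=a h a $  — expand S → G h F
step 2: stack=$ F h G  input=a h a $  — expand G → F J
step 3: stack=$ F h J F  input=a h a $  — expand F → a
step 4: stack=$ F h J a  input=a h a $  — match a
step 5: stack=$ F h J  input=h a $  — expand J → ε
Stack after step 5: $ F h (top = h).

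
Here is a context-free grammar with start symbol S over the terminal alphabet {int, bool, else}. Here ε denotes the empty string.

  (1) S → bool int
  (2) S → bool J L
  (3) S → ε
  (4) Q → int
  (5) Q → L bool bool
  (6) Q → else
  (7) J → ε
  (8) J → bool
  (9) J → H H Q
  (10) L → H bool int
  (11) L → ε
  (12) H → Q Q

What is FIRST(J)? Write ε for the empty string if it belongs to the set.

FIRST(S): from S→bool int we get {bool}; from S→bool J L we get {bool}; from S→ε we get {ε}. So FIRST(S) = {ε, bool}.
FIRST(Q): from Q→int we get {int}; from Q→L bool bool we get {bool, else, int}; from Q→else we get {else}. So FIRST(Q) = {bool, else, int}.
FIRST(H): from H→Q Q we get {bool, else, int}. So FIRST(H) = {bool, else, int}.
FIRST(J): from J→ε we get {ε}; from J→bool we get {bool}; from J→H H Q we get {bool, else, int}. So FIRST(J) = {ε, bool, else, int}.
FIRST(L): from L→H bool int we get {bool, else, int}; from L→ε we get {ε}. So FIRST(L) = {ε, bool, else, int}.

{ε, bool, else, int}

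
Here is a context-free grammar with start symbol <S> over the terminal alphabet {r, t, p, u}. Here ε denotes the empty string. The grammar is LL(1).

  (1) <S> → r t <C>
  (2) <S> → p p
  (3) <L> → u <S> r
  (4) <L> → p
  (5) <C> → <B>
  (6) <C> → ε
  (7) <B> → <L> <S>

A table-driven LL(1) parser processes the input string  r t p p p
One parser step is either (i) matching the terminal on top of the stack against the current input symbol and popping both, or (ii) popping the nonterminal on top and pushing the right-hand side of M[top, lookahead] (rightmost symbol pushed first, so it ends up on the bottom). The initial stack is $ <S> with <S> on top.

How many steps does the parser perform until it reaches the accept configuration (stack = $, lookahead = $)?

10

step 1: stack=$ <S>  input=r t p p p $  — expand <S> → r t <C>
step 2: stack=$ <C> t r  input=r t p p p $  — match r
step 3: stack=$ <C> t  input=t p p p $  — match t
step 4: stack=$ <C>  input=p p p $  — expand <C> → <B>
step 5: stack=$ <B>  input=p p p $  — expand <B> → <L> <S>
step 6: stack=$ <S> <L>  input=p p p $  — expand <L> → p
step 7: stack=$ <S> p  input=p p p $  — match p
step 8: stack=$ <S>  input=p p $  — expand <S> → p p
step 9: stack=$ p p  input=p p $  — match p
step 10: stack=$ p  input=p $  — match p
Accept reached after 10 steps.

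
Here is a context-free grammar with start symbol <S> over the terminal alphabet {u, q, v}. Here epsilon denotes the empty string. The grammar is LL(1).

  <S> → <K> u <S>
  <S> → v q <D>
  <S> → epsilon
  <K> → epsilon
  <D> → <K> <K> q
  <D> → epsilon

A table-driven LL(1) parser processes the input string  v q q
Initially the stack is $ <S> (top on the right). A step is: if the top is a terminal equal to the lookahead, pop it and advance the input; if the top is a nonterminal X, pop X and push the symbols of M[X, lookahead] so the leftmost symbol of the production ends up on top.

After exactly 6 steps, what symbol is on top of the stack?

step 1: stack=$ <S>  input=v q q $  — expand <S> → v q <D>
step 2: stack=$ <D> q v  input=v q q $  — match v
step 3: stack=$ <D> q  input=q q $  — match q
step 4: stack=$ <D>  input=q $  — expand <D> → <K> <K> q
step 5: stack=$ q <K> <K>  input=q $  — expand <K> → epsilon
step 6: stack=$ q <K>  input=q $  — expand <K> → epsilon
Stack after step 6: $ q (top = q).

q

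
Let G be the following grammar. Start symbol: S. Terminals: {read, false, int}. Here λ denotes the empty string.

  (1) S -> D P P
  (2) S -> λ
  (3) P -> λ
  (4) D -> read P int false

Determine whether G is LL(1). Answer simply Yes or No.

FIRST(S) = {λ, read}
FIRST(P) = {λ}
FIRST(D) = {read}
FOLLOW(S) = {$}
FOLLOW(P) = {$, int}
FOLLOW(D) = {$}
Each cell of M receives at most one production.

Yes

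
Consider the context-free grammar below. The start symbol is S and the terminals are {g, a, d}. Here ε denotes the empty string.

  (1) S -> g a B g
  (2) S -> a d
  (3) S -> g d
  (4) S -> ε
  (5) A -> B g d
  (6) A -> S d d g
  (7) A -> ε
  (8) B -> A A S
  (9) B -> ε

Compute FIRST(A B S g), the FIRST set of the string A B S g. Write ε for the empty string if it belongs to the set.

{a, d, g}

FIRST(S): from S->g a B g we get {g}; from S->a d we get {a}; from S->g d we get {g}; from S->ε we get {ε}. So FIRST(S) = {ε, a, g}.
FIRST(A): from A->B g d we get {a, d, g}; from A->S d d g we get {a, d, g}; from A->ε we get {ε}. So FIRST(A) = {ε, a, d, g}.
FIRST(B): from B->A A S we get {ε, a, d, g}; from B->ε we get {ε}. So FIRST(B) = {ε, a, d, g}.
FIRST(A B S g): take FIRST of each symbol in turn, carrying on past any symbol whose FIRST contains ε; result {a, d, g}.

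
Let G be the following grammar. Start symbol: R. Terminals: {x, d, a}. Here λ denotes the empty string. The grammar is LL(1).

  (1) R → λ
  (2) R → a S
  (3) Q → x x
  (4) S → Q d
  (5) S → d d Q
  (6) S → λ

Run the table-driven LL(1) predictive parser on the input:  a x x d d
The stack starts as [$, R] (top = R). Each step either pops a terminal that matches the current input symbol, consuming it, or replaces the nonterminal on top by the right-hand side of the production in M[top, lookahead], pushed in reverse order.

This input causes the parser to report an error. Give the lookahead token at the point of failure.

d

     Stack    Input        Action
  1  $ R      a x x d d $  expand R → a S
  2  $ S a    a x x d d $  match a
  3  $ S      x x d d $    expand S → Q d
  4  $ d Q    x x d d $    expand Q → x x
  5  $ d x x  x x d d $    match x
  6  $ d x    x d d $      match x
  7  $ d      d d $        match d
  8  $        d $          error: stack empty but input remains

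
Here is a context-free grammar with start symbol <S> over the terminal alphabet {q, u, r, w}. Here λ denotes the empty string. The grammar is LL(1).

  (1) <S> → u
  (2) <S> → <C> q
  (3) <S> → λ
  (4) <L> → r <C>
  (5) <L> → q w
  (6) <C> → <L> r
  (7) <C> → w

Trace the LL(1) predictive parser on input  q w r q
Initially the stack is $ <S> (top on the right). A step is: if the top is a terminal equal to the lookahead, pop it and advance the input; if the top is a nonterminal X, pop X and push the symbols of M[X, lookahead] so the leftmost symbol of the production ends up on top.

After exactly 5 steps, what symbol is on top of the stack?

r

     Stack      Input      Action
  1  $ <S>      q w r q $  expand <S> → <C> q
  2  $ q <C>    q w r q $  expand <C> → <L> r
  3  $ q r <L>  q w r q $  expand <L> → q w
  4  $ q r w q  q w r q $  match q
  5  $ q r w    w r q $    match w
Stack after step 5: $ q r (top = r).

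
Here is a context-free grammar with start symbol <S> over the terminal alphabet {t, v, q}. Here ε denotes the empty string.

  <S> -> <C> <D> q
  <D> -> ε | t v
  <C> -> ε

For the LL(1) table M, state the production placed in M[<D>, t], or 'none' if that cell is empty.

<D> -> t v

FIRST(<D>): from <D>->ε we get {ε}; from <D>->t v we get {t}. So FIRST(<D>) = {ε, t}.
FIRST(<C>): from <C>->ε we get {ε}. So FIRST(<C>) = {ε}.
FIRST(<S>): from <S>-><C> <D> q we get {q, t}. So FIRST(<S>) = {q, t}.
FOLLOW(<S>) includes $ since <S> is the start symbol.
FOLLOW(<D>): in <S>-><C> <D> q, <D> is followed by q with FIRST {q}. Thus FOLLOW(<D>) = {q}.
For <D> -> ε: FIRST(ε) = {ε}, so it goes in M[<D>, t] for t ∈ {}; since ε ∈ FIRST, also for every t ∈ FOLLOW(<D>) = {q}.
For <D> -> t v: FIRST(t v) = {t}, so it goes in M[<D>, t] for t ∈ {t}.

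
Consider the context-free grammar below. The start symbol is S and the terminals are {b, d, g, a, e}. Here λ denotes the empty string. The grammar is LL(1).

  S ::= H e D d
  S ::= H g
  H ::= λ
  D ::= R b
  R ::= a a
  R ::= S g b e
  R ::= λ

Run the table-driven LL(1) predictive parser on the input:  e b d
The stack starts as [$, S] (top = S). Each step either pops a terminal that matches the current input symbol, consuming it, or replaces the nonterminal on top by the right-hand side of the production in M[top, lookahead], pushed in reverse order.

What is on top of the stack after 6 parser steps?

d

     Stack      Input    Action
  1  $ S        e b d $  expand S ::= H e D d
  2  $ d D e H  e b d $  expand H ::= λ
  3  $ d D e    e b d $  match e
  4  $ d D      b d $    expand D ::= R b
  5  $ d b R    b d $    expand R ::= λ
  6  $ d b      b d $    match b
Stack after step 6: $ d (top = d).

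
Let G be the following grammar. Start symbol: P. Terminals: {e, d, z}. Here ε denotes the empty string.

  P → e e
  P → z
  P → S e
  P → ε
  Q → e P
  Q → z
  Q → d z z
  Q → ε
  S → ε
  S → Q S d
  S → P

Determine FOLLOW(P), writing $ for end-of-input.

{$, d, e, z}

FIRST(Q): from Q→e P we get {e}; from Q→z we get {z}; from Q→d z z we get {d}; from Q→ε we get {ε}. So FIRST(Q) = {ε, d, e, z}.
FIRST(P): from P→e e we get {e}; from P→z we get {z}; from P→S e we get {d, e, z}; from P→ε we get {ε}. So FIRST(P) = {ε, d, e, z}.
FIRST(S): from S→ε we get {ε}; from S→Q S d we get {d, e, z}; from S→P we get {ε, d, e, z}. So FIRST(S) = {ε, d, e, z}.
FOLLOW(P) includes $ since P is the start symbol.
FOLLOW(Q): in S→Q S d, Q is followed by S d with FIRST {d, e, z}. Thus FOLLOW(Q) = {d, e, z}.
FOLLOW(S): in P→S e, S is followed by e with FIRST {e}; in S→Q S d, S is followed by d with FIRST {d}. Thus FOLLOW(S) = {d, e}.
FOLLOW(P): in Q→e P, the suffix after P is empty, so FOLLOW(P) ⊇ FOLLOW(Q) = {d, e, z}; in S→P, the suffix after P is empty, so FOLLOW(P) ⊇ FOLLOW(S) = {d, e}. Thus FOLLOW(P) = {$, d, e, z}.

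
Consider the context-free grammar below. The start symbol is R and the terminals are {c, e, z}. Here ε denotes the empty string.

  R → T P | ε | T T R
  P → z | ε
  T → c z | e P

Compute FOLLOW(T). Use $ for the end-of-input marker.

{$, c, e, z}

FIRST(P) = {ε, z}
FIRST(T) = {c, e}
FIRST(R) = {ε, c, e}  (via T P, T T R)
FOLLOW(R) includes $ since R is the start symbol.
FOLLOW(R): in R→T T R, the suffix after R is empty (adds nothing new). Thus FOLLOW(R) = {$}.
FOLLOW(T): in R→T P, T is followed by P with FIRST {ε, z}; in R→T P, the suffix after T is nullable, so FOLLOW(T) ⊇ FOLLOW(R) = {$}; in R→T T R (occurrence 1), T is followed by T R with FIRST {c, e}; in R→T T R (occurrence 2), T is followed by R with FIRST {ε, c, e}; in R→T T R (occurrence 2), the suffix after T is nullable, so FOLLOW(T) ⊇ FOLLOW(R) = {$}. Thus FOLLOW(T) = {$, c, e, z}.
FOLLOW(P): in R→T P, the suffix after P is empty, so FOLLOW(P) ⊇ FOLLOW(R) = {$}; in T→e P, the suffix after P is empty, so FOLLOW(P) ⊇ FOLLOW(T) = {$, c, e, z}. Thus FOLLOW(P) = {$, c, e, z}.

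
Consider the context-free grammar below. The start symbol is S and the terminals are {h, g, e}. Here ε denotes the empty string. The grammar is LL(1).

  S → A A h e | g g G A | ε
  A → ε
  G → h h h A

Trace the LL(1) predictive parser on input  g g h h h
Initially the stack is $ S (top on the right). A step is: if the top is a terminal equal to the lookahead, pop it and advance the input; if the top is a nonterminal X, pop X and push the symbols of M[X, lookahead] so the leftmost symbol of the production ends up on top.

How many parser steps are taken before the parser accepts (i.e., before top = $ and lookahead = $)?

9

     Stack        Input        Action
  1  $ S          g g h h h $  expand S → g g G A
  2  $ A G g g    g g h h h $  match g
  3  $ A G g      g h h h $    match g
  4  $ A G        h h h $      expand G → h h h A
  5  $ A A h h h  h h h $      match h
  6  $ A A h h    h h $        match h
  7  $ A A h      h $          match h
  8  $ A A        $            expand A → ε
  9  $ A          $            expand A → ε
Accept reached after 9 steps.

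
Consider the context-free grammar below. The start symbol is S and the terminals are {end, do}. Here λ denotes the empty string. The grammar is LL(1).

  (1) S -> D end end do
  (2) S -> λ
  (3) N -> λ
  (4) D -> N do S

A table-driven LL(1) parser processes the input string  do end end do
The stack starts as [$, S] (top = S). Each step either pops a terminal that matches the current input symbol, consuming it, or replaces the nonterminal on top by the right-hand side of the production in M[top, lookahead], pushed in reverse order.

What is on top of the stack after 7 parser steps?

do

step 1: stack=$ S  input=do end end do $  — expand S -> D end end do
step 2: stack=$ do end end D  input=do end end do $  — expand D -> N do S
step 3: stack=$ do end end S do N  input=do end end do $  — expand N -> λ
step 4: stack=$ do end end S do  input=do end end do $  — match do
step 5: stack=$ do end end S  input=end end do $  — expand S -> λ
step 6: stack=$ do end end  input=end end do $  — match end
step 7: stack=$ do end  input=end do $  — match end
Stack after step 7: $ do (top = do).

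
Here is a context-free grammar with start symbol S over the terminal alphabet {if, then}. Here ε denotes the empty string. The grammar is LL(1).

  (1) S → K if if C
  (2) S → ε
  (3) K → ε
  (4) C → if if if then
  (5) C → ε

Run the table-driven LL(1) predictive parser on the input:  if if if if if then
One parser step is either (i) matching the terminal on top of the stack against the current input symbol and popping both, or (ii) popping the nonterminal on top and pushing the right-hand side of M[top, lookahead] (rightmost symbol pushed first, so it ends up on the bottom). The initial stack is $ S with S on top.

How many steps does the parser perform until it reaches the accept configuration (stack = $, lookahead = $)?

9

step 1: stack=$ S  input=if if if if if then $  — expand S → K if if C
step 2: stack=$ C if if K  input=if if if if if then $  — expand K → ε
step 3: stack=$ C if if  input=if if if if if then $  — match if
step 4: stack=$ C if  input=if if if if then $  — match if
step 5: stack=$ C  input=if if if then $  — expand C → if if if then
step 6: stack=$ then if if if  input=if if if then $  — match if
step 7: stack=$ then if if  input=if if then $  — match if
step 8: stack=$ then if  input=if then $  — match if
step 9: stack=$ then  input=then $  — match then
Accept reached after 9 steps.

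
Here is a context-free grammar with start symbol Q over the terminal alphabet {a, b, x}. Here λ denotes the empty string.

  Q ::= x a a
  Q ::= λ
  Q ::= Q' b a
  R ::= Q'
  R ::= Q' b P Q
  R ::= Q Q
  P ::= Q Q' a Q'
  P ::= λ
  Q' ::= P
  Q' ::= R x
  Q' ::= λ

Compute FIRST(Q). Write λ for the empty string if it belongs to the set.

{λ, a, b, x}

FIRST(Q) = {λ, a, b, x}  (via Q' b a)
FIRST(R) = {λ, a, b, x}  (via Q', Q' b P Q, Q Q)
FIRST(P) = {λ, a, b, x}  (via Q Q' a Q')
FIRST(Q') = {λ, a, b, x}  (via P, R x)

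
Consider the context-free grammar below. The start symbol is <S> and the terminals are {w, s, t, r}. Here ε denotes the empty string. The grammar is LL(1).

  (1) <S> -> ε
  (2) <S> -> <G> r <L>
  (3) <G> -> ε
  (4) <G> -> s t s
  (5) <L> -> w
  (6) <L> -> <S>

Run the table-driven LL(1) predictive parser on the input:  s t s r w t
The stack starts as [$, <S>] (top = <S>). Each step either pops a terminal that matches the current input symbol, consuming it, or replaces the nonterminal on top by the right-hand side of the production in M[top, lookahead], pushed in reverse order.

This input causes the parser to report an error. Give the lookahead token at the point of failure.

     Stack          Input          Action
  1  $ <S>          s t s r w t $  expand <S> -> <G> r <L>
  2  $ <L> r <G>    s t s r w t $  expand <G> -> s t s
  3  $ <L> r s t s  s t s r w t $  match s
  4  $ <L> r s t    t s r w t $    match t
  5  $ <L> r s      s r w t $      match s
  6  $ <L> r        r w t $        match r
  7  $ <L>          w t $          expand <L> -> w
  8  $ w            w t $          match w
  9  $              t $            error: stack empty but input remains

t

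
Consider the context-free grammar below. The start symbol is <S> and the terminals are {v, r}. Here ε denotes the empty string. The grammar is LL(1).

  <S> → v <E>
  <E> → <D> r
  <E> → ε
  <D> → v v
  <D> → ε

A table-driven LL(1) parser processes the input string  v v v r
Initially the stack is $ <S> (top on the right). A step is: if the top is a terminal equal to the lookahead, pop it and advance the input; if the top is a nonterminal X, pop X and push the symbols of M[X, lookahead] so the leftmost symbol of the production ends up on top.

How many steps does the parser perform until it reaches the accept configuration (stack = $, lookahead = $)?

     Stack    Input      Action
  1  $ <S>    v v v r $  expand <S> → v <E>
  2  $ <E> v  v v v r $  match v
  3  $ <E>    v v r $    expand <E> → <D> r
  4  $ r <D>  v v r $    expand <D> → v v
  5  $ r v v  v v r $    match v
  6  $ r v    v r $      match v
  7  $ r      r $        match r
Accept reached after 7 steps.

7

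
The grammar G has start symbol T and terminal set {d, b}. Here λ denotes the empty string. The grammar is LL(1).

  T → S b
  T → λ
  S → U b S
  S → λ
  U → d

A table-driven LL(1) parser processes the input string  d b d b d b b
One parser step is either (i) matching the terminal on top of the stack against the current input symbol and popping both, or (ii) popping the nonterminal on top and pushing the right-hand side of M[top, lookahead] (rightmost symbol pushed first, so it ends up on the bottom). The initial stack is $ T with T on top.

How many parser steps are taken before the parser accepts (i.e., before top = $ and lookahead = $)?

      Stack      Input            Action
   1  $ T        d b d b d b b $  expand T → S b
   2  $ b S      d b d b d b b $  expand S → U b S
   3  $ b S b U  d b d b d b b $  expand U → d
   4  $ b S b d  d b d b d b b $  match d
   5  $ b S b    b d b d b b $    match b
   6  $ b S      d b d b b $      expand S → U b S
   7  $ b S b U  d b d b b $      expand U → d
   8  $ b S b d  d b d b b $      match d
   9  $ b S b    b d b b $        match b
  10  $ b S      d b b $          expand S → U b S
  11  $ b S b U  d b b $          expand U → d
  12  $ b S b d  d b b $          match d
  13  $ b S b    b b $            match b
  14  $ b S      b $              expand S → λ
  15  $ b        b $              match b
Accept reached after 15 steps.

15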